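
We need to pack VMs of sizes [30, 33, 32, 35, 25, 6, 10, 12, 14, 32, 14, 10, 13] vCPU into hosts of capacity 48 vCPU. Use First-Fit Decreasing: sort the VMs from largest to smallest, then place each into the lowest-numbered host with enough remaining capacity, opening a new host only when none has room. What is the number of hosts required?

Sorted descending: 35, 33, 32, 32, 30, 25, 14, 14, 13, 12, 10, 10, 6.
host 1: place 35 vCPU, 13 vCPU left
host 2: place 33 vCPU, 15 vCPU left
host 3: place 32 vCPU, 16 vCPU left
host 4: place 32 vCPU, 16 vCPU left
host 5: place 30 vCPU, 18 vCPU left
host 6: place 25 vCPU, 23 vCPU left
host 2: place 14 vCPU, 1 vCPU left
host 3: place 14 vCPU, 2 vCPU left
host 1: place 13 vCPU, 0 vCPU left
host 4: place 12 vCPU, 4 vCPU left
host 5: place 10 vCPU, 8 vCPU left
host 6: place 10 vCPU, 13 vCPU left
host 5: place 6 vCPU, 2 vCPU left

6 hosts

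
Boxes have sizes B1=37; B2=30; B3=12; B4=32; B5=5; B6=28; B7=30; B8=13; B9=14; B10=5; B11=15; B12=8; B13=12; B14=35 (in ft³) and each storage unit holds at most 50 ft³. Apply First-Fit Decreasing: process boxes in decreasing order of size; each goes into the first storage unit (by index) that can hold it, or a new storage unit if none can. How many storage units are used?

6 storage units

Sorted descending: 37, 35, 32, 30, 30, 28, 15, 14, 13, 12, 12, 8, 5, 5.
Put 37 ft³ in storage unit 1; 13 ft³ remain.
Put 35 ft³ in storage unit 2; 15 ft³ remain.
Put 32 ft³ in storage unit 3; 18 ft³ remain.
Put 30 ft³ in storage unit 4; 20 ft³ remain.
Put 30 ft³ in storage unit 5; 20 ft³ remain.
Put 28 ft³ in storage unit 6; 22 ft³ remain.
Put 15 ft³ in storage unit 2; 0 ft³ remain.
Put 14 ft³ in storage unit 3; 4 ft³ remain.
Put 13 ft³ in storage unit 1; 0 ft³ remain.
Put 12 ft³ in storage unit 4; 8 ft³ remain.
Put 12 ft³ in storage unit 5; 8 ft³ remain.
Put 8 ft³ in storage unit 4; 0 ft³ remain.
Put 5 ft³ in storage unit 5; 3 ft³ remain.
Put 5 ft³ in storage unit 6; 17 ft³ remain.
Final storage units: [37,13] [35,15] [32,14] [30,12,8] [30,12,5] [28,5].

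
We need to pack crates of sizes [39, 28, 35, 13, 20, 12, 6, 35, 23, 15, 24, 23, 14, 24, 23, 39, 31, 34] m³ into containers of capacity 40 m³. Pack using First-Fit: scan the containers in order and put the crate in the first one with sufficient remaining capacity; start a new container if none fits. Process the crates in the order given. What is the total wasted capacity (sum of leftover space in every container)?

Put 39 m³ in container 1; 1 m³ remain.
Put 28 m³ in container 2; 12 m³ remain.
Put 35 m³ in container 3; 5 m³ remain.
Put 13 m³ in container 4; 27 m³ remain.
Put 20 m³ in container 4; 7 m³ remain.
Put 12 m³ in container 2; 0 m³ remain.
Put 6 m³ in container 4; 1 m³ remain.
Put 35 m³ in container 5; 5 m³ remain.
Put 23 m³ in container 6; 17 m³ remain.
Put 15 m³ in container 6; 2 m³ remain.
Put 24 m³ in container 7; 16 m³ remain.
Put 23 m³ in container 8; 17 m³ remain.
Put 14 m³ in container 7; 2 m³ remain.
Put 24 m³ in container 9; 16 m³ remain.
Put 23 m³ in container 10; 17 m³ remain.
Put 39 m³ in container 11; 1 m³ remain.
Put 31 m³ in container 12; 9 m³ remain.
Put 34 m³ in container 13; 6 m³ remain.
13 containers × 40 m³ = 520 m³; used 438 m³; unused 82 m³.

82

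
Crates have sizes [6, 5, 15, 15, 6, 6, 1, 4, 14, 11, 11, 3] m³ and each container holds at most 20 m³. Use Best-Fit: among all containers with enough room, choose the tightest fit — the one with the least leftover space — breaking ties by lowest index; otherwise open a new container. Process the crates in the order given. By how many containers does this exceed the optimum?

1

Best-Fit: [6,5,6,1] [15,4] [15,3] [6,14] [11] [11] → 6 containers.
Total size 97 m³; any packing needs at least ⌈97/20⌉ = 5 containers.
An optimal packing achieves that bound: [15,5] [15,4,1] [14,6] [11,6,3] [11,6] → 5 containers.
Excess: 6 − 5 = 1.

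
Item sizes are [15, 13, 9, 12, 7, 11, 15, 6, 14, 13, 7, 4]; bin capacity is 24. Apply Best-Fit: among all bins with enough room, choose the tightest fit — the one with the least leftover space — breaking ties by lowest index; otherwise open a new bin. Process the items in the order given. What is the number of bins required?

Put 15 in bin 1; 9 remain.
Put 13 in bin 2; 11 remain.
Put 9 in bin 1; 0 remain.
Put 12 in bin 3; 12 remain.
Put 7 in bin 2; 4 remain.
Put 11 in bin 3; 1 remain.
Put 15 in bin 4; 9 remain.
Put 6 in bin 4; 3 remain.
Put 14 in bin 5; 10 remain.
Put 13 in bin 6; 11 remain.
Put 7 in bin 5; 3 remain.
Put 4 in bin 2; 0 remain.
Final bins: [15,9] [13,7,4] [12,11] [15,6] [14,7] [13].

6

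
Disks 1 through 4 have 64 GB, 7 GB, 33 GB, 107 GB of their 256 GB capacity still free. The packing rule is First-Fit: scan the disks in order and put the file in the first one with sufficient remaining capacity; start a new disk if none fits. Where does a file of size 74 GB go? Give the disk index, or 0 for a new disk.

Disks with room: disk 4 (107 GB).
The first with room is disk 4.

4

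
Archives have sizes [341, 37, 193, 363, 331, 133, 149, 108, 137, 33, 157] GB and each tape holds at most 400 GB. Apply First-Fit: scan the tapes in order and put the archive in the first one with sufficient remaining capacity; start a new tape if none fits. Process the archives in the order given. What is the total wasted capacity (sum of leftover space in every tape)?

418

tape 1: place 341 GB, 59 GB left
tape 1: place 37 GB, 22 GB left
tape 2: place 193 GB, 207 GB left
tape 3: place 363 GB, 37 GB left
tape 4: place 331 GB, 69 GB left
tape 2: place 133 GB, 74 GB left
tape 5: place 149 GB, 251 GB left
tape 5: place 108 GB, 143 GB left
tape 5: place 137 GB, 6 GB left
tape 2: place 33 GB, 41 GB left
tape 6: place 157 GB, 243 GB left
6 tapes × 400 GB = 2400 GB; used 1982 GB; unused 418 GB.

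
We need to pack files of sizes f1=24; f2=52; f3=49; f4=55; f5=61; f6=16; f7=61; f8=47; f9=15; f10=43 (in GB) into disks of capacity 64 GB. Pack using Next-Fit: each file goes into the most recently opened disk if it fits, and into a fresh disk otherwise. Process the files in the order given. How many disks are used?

9 disks

f1 (24 GB) → disk 1 (remaining 40 GB)
f2 (52 GB) → disk 2 (remaining 12 GB)
f3 (49 GB) → disk 3 (remaining 15 GB)
f4 (55 GB) → disk 4 (remaining 9 GB)
f5 (61 GB) → disk 5 (remaining 3 GB)
f6 (16 GB) → disk 6 (remaining 48 GB)
f7 (61 GB) → disk 7 (remaining 3 GB)
f8 (47 GB) → disk 8 (remaining 17 GB)
f9 (15 GB) → disk 8 (remaining 2 GB)
f10 (43 GB) → disk 9 (remaining 21 GB)
Final disks: [24] [52] [49] [55] [61] [16] [61] [47,15] [43].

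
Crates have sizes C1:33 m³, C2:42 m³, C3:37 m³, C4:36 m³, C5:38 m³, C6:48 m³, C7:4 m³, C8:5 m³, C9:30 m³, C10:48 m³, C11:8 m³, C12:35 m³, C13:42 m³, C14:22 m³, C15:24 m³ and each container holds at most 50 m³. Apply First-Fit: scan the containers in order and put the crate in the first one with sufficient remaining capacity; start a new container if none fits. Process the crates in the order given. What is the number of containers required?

11 containers

container 1: place C1 (33 m³), 17 m³ left
container 2: place C2 (42 m³), 8 m³ left
container 3: place C3 (37 m³), 13 m³ left
container 4: place C4 (36 m³), 14 m³ left
container 5: place C5 (38 m³), 12 m³ left
container 6: place C6 (48 m³), 2 m³ left
container 1: place C7 (4 m³), 13 m³ left
container 1: place C8 (5 m³), 8 m³ left
container 7: place C9 (30 m³), 20 m³ left
container 8: place C10 (48 m³), 2 m³ left
container 1: place C11 (8 m³), 0 m³ left
container 9: place C12 (35 m³), 15 m³ left
container 10: place C13 (42 m³), 8 m³ left
container 11: place C14 (22 m³), 28 m³ left
container 11: place C15 (24 m³), 4 m³ left
Final containers: [33,4,5,8] [42] [37] [36] [38] [48] [30] [48] [35] [42] [22,24].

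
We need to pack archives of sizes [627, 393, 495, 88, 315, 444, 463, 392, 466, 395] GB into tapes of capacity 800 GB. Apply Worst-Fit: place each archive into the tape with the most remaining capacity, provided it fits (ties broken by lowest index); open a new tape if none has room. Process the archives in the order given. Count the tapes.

Put 627 GB in tape 1; 173 GB remain.
Put 393 GB in tape 2; 407 GB remain.
Put 495 GB in tape 3; 305 GB remain.
Put 88 GB in tape 2; 319 GB remain.
Put 315 GB in tape 2; 4 GB remain.
Put 444 GB in tape 4; 356 GB remain.
Put 463 GB in tape 5; 337 GB remain.
Put 392 GB in tape 6; 408 GB remain.
Put 466 GB in tape 7; 334 GB remain.
Put 395 GB in tape 6; 13 GB remain.

7 tapes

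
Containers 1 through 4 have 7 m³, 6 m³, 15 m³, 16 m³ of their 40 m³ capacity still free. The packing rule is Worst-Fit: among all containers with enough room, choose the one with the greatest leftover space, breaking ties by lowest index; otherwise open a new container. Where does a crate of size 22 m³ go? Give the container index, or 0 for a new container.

No container has ≥ 22 m³ free, so a new container is opened.

0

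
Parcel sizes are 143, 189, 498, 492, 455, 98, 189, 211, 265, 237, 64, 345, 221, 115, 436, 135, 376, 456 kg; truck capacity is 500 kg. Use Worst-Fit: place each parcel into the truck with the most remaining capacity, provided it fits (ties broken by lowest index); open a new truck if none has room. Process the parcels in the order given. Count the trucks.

11 trucks

Put 143 kg in truck 1; 357 kg remain.
Put 189 kg in truck 1; 168 kg remain.
Put 498 kg in truck 2; 2 kg remain.
Put 492 kg in truck 3; 8 kg remain.
Put 455 kg in truck 4; 45 kg remain.
Put 98 kg in truck 1; 70 kg remain.
Put 189 kg in truck 5; 311 kg remain.
Put 211 kg in truck 5; 100 kg remain.
Put 265 kg in truck 6; 235 kg remain.
Put 237 kg in truck 7; 263 kg remain.
Put 64 kg in truck 7; 199 kg remain.
Put 345 kg in truck 8; 155 kg remain.
Put 221 kg in truck 6; 14 kg remain.
Put 115 kg in truck 7; 84 kg remain.
Put 436 kg in truck 9; 64 kg remain.
Put 135 kg in truck 8; 20 kg remain.
Put 376 kg in truck 10; 124 kg remain.
Put 456 kg in truck 11; 44 kg remain.
Final trucks: [143,189,98] [498] [492] [455] [189,211] [265,221] [237,64,115] [345,135] [436] [376] [456].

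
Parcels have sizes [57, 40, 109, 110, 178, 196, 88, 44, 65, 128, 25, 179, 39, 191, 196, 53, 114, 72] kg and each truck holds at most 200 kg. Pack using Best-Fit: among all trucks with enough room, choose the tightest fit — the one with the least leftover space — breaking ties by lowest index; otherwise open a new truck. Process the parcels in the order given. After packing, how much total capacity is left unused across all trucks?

Put 57 kg in truck 1; 143 kg remain.
Put 40 kg in truck 1; 103 kg remain.
Put 109 kg in truck 2; 91 kg remain.
Put 110 kg in truck 3; 90 kg remain.
Put 178 kg in truck 4; 22 kg remain.
Put 196 kg in truck 5; 4 kg remain.
Put 88 kg in truck 3; 2 kg remain.
Put 44 kg in truck 2; 47 kg remain.
Put 65 kg in truck 1; 38 kg remain.
Put 128 kg in truck 6; 72 kg remain.
Put 25 kg in truck 1; 13 kg remain.
Put 179 kg in truck 7; 21 kg remain.
Put 39 kg in truck 2; 8 kg remain.
Put 191 kg in truck 8; 9 kg remain.
Put 196 kg in truck 9; 4 kg remain.
Put 53 kg in truck 6; 19 kg remain.
Put 114 kg in truck 10; 86 kg remain.
Put 72 kg in truck 10; 14 kg remain.
10 trucks × 200 kg = 2000 kg; used 1884 kg; unused 116 kg.

116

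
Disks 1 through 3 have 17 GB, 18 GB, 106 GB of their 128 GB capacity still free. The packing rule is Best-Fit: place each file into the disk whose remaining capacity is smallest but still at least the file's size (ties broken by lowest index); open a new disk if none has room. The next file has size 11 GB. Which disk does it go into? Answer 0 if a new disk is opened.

Disks with room: disk 1 (17 GB), disk 2 (18 GB), disk 3 (106 GB).
Tightest fit is disk 1 with 17 GB free.

1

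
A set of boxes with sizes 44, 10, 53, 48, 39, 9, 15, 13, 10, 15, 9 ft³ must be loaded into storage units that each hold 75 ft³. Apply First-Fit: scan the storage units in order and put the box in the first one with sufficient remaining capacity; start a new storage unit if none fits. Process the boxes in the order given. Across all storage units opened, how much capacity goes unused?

35

44 ft³ → storage unit 1 (remaining 31 ft³)
10 ft³ → storage unit 1 (remaining 21 ft³)
53 ft³ → storage unit 2 (remaining 22 ft³)
48 ft³ → storage unit 3 (remaining 27 ft³)
39 ft³ → storage unit 4 (remaining 36 ft³)
9 ft³ → storage unit 1 (remaining 12 ft³)
15 ft³ → storage unit 2 (remaining 7 ft³)
13 ft³ → storage unit 3 (remaining 14 ft³)
10 ft³ → storage unit 1 (remaining 2 ft³)
15 ft³ → storage unit 4 (remaining 21 ft³)
9 ft³ → storage unit 3 (remaining 5 ft³)
4 storage units × 75 ft³ = 300 ft³; used 265 ft³; unused 35 ft³.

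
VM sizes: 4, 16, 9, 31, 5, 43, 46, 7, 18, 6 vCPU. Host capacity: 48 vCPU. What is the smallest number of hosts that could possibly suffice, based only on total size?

Total size = 4 + 16 + 9 + 31 + 5 + 43 + 46 + 7 + 18 + 6 = 185 vCPU.
⌈185 / 48⌉ = 4.

4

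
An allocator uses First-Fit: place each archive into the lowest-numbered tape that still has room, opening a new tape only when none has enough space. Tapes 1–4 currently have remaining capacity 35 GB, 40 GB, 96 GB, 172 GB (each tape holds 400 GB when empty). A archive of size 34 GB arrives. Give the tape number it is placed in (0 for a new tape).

1

Tapes with room: tape 1 (35 GB), tape 2 (40 GB), tape 3 (96 GB), tape 4 (172 GB).
The first with room is tape 1.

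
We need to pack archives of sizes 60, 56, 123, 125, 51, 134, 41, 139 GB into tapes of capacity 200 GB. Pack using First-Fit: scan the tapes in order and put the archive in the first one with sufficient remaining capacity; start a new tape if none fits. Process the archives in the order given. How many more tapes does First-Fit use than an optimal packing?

1

First-Fit: [60,56,51] [123,41] [125] [134] [139] → 5 tapes.
Total size 729 GB; any packing needs at least ⌈729/200⌉ = 4 tapes.
An optimal packing achieves that bound: [139,60] [134,56] [125,51] [123,41] → 4 tapes.
Excess: 5 − 4 = 1.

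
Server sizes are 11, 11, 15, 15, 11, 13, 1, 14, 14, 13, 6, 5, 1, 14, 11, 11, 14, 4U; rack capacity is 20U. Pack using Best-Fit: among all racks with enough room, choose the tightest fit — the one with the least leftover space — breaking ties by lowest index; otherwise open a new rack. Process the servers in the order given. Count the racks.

13 racks

rack 1: place 11U, 9U left
rack 2: place 11U, 9U left
rack 3: place 15U, 5U left
rack 4: place 15U, 5U left
rack 5: place 11U, 9U left
rack 6: place 13U, 7U left
rack 3: place 1U, 4U left
rack 7: place 14U, 6U left
rack 8: place 14U, 6U left
rack 9: place 13U, 7U left
rack 7: place 6U, 0U left
rack 4: place 5U, 0U left
rack 3: place 1U, 3U left
rack 10: place 14U, 6U left
rack 11: place 11U, 9U left
rack 12: place 11U, 9U left
rack 13: place 14U, 6U left
rack 8: place 4U, 2U left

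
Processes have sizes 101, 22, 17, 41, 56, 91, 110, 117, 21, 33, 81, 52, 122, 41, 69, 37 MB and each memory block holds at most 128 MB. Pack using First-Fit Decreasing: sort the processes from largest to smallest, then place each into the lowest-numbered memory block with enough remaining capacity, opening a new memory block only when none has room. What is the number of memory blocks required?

9 memory blocks

Sorted descending: 122, 117, 110, 101, 91, 81, 69, 56, 52, 41, 41, 37, 33, 22, 21, 17.
Put 122 MB in memory block 1; 6 MB remain.
Put 117 MB in memory block 2; 11 MB remain.
Put 110 MB in memory block 3; 18 MB remain.
Put 101 MB in memory block 4; 27 MB remain.
Put 91 MB in memory block 5; 37 MB remain.
Put 81 MB in memory block 6; 47 MB remain.
Put 69 MB in memory block 7; 59 MB remain.
Put 56 MB in memory block 7; 3 MB remain.
Put 52 MB in memory block 8; 76 MB remain.
Put 41 MB in memory block 6; 6 MB remain.
Put 41 MB in memory block 8; 35 MB remain.
Put 37 MB in memory block 5; 0 MB remain.
Put 33 MB in memory block 8; 2 MB remain.
Put 22 MB in memory block 4; 5 MB remain.
Put 21 MB in memory block 9; 107 MB remain.
Put 17 MB in memory block 3; 1 MB remain.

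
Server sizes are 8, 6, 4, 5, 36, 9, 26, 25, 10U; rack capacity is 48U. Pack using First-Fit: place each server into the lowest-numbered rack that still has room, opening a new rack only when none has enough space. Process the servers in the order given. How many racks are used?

4

rack 1: place 8U, 40U left
rack 1: place 6U, 34U left
rack 1: place 4U, 30U left
rack 1: place 5U, 25U left
rack 2: place 36U, 12U left
rack 1: place 9U, 16U left
rack 3: place 26U, 22U left
rack 4: place 25U, 23U left
rack 1: place 10U, 6U left
Final racks: [8,6,4,5,9,10] [36] [26] [25].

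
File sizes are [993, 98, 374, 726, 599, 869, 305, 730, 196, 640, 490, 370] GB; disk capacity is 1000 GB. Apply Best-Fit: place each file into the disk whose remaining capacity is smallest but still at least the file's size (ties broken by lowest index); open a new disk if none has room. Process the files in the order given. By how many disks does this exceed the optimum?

1

Best-Fit: [993] [98,374,490] [726] [599,305] [869] [730,196] [640] [370] → 8 disks.
Total size 6390 GB; any packing needs at least ⌈6390/1000⌉ = 7 disks.
An optimal packing achieves that bound: [993] [869,98] [730,196] [726] [640,305] [599,374] [490,370] → 7 disks.
Excess: 8 − 7 = 1.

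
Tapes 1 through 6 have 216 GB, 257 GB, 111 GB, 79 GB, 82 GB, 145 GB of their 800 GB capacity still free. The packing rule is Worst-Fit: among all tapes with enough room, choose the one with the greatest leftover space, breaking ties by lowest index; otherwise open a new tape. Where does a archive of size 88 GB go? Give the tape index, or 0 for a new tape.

2

Tapes with room: tape 1 (216 GB), tape 2 (257 GB), tape 3 (111 GB), tape 6 (145 GB).
Most room is tape 2 with 257 GB free.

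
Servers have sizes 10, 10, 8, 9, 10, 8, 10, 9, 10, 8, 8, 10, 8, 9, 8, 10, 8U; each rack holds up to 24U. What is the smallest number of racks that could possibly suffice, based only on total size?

Total size = 10 + 10 + 8 + 9 + 10 + 8 + 10 + 9 + 10 + 8 + 8 + 10 + 8 + 9 + 8 + 10 + 8 = 153U.
⌈153 / 24⌉ = 7.

7 racks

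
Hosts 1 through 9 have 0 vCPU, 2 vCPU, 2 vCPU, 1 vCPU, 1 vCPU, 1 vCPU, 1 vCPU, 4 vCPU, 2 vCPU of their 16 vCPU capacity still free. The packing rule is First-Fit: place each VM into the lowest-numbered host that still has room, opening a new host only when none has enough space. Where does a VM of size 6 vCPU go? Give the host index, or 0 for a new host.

No host has ≥ 6 vCPU free, so a new host is opened.

0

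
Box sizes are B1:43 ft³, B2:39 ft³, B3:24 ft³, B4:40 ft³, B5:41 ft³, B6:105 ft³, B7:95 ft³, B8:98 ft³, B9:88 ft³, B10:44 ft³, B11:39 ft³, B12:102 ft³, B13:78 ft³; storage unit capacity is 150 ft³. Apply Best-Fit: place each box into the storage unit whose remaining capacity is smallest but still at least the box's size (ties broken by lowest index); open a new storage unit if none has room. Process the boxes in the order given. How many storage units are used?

7 storage units

Put B1 (43 ft³) in storage unit 1; 107 ft³ remain.
Put B2 (39 ft³) in storage unit 1; 68 ft³ remain.
Put B3 (24 ft³) in storage unit 1; 44 ft³ remain.
Put B4 (40 ft³) in storage unit 1; 4 ft³ remain.
Put B5 (41 ft³) in storage unit 2; 109 ft³ remain.
Put B6 (105 ft³) in storage unit 2; 4 ft³ remain.
Put B7 (95 ft³) in storage unit 3; 55 ft³ remain.
Put B8 (98 ft³) in storage unit 4; 52 ft³ remain.
Put B9 (88 ft³) in storage unit 5; 62 ft³ remain.
Put B10 (44 ft³) in storage unit 4; 8 ft³ remain.
Put B11 (39 ft³) in storage unit 3; 16 ft³ remain.
Put B12 (102 ft³) in storage unit 6; 48 ft³ remain.
Put B13 (78 ft³) in storage unit 7; 72 ft³ remain.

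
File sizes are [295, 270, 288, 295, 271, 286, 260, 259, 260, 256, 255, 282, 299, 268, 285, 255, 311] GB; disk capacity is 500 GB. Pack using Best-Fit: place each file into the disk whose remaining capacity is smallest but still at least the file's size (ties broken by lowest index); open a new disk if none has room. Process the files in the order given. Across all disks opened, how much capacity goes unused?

disk 1: place 295 GB, 205 GB left
disk 2: place 270 GB, 230 GB left
disk 3: place 288 GB, 212 GB left
disk 4: place 295 GB, 205 GB left
disk 5: place 271 GB, 229 GB left
disk 6: place 286 GB, 214 GB left
disk 7: place 260 GB, 240 GB left
disk 8: place 259 GB, 241 GB left
disk 9: place 260 GB, 240 GB left
disk 10: place 256 GB, 244 GB left
disk 11: place 255 GB, 245 GB left
disk 12: place 282 GB, 218 GB left
disk 13: place 299 GB, 201 GB left
disk 14: place 268 GB, 232 GB left
disk 15: place 285 GB, 215 GB left
disk 16: place 255 GB, 245 GB left
disk 17: place 311 GB, 189 GB left
17 disks × 500 GB = 8500 GB; used 4695 GB; unused 3805 GB.

3805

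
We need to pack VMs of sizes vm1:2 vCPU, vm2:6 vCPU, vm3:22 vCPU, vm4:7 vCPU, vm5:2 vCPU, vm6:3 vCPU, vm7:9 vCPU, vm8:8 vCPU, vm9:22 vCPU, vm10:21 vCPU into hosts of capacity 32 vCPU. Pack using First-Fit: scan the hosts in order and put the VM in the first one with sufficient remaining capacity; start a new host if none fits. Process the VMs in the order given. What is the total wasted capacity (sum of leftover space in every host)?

host 1: place vm1 (2 vCPU), 30 vCPU left
host 1: place vm2 (6 vCPU), 24 vCPU left
host 1: place vm3 (22 vCPU), 2 vCPU left
host 2: place vm4 (7 vCPU), 25 vCPU left
host 1: place vm5 (2 vCPU), 0 vCPU left
host 2: place vm6 (3 vCPU), 22 vCPU left
host 2: place vm7 (9 vCPU), 13 vCPU left
host 2: place vm8 (8 vCPU), 5 vCPU left
host 3: place vm9 (22 vCPU), 10 vCPU left
host 4: place vm10 (21 vCPU), 11 vCPU left
4 hosts × 32 vCPU = 128 vCPU; used 102 vCPU; unused 26 vCPU.

26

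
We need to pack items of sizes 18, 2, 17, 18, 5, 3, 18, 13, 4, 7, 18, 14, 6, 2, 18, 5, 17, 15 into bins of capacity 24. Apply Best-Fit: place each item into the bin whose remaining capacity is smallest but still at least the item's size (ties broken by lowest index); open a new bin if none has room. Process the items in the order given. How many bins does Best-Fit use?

18 → bin 1 (remaining 6)
2 → bin 1 (remaining 4)
17 → bin 2 (remaining 7)
18 → bin 3 (remaining 6)
5 → bin 3 (remaining 1)
3 → bin 1 (remaining 1)
18 → bin 4 (remaining 6)
13 → bin 5 (remaining 11)
4 → bin 4 (remaining 2)
7 → bin 2 (remaining 0)
18 → bin 6 (remaining 6)
14 → bin 7 (remaining 10)
6 → bin 6 (remaining 0)
2 → bin 4 (remaining 0)
18 → bin 8 (remaining 6)
5 → bin 8 (remaining 1)
17 → bin 9 (remaining 7)
15 → bin 10 (remaining 9)

10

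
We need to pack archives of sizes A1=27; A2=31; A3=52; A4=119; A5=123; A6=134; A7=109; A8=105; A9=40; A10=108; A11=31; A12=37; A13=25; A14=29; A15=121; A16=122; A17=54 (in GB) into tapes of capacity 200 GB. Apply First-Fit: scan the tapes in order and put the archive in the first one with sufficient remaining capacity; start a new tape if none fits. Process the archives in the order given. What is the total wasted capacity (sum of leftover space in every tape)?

Put A1 (27 GB) in tape 1; 173 GB remain.
Put A2 (31 GB) in tape 1; 142 GB remain.
Put A3 (52 GB) in tape 1; 90 GB remain.
Put A4 (119 GB) in tape 2; 81 GB remain.
Put A5 (123 GB) in tape 3; 77 GB remain.
Put A6 (134 GB) in tape 4; 66 GB remain.
Put A7 (109 GB) in tape 5; 91 GB remain.
Put A8 (105 GB) in tape 6; 95 GB remain.
Put A9 (40 GB) in tape 1; 50 GB remain.
Put A10 (108 GB) in tape 7; 92 GB remain.
Put A11 (31 GB) in tape 1; 19 GB remain.
Put A12 (37 GB) in tape 2; 44 GB remain.
Put A13 (25 GB) in tape 2; 19 GB remain.
Put A14 (29 GB) in tape 3; 48 GB remain.
Put A15 (121 GB) in tape 8; 79 GB remain.
Put A16 (122 GB) in tape 9; 78 GB remain.
Put A17 (54 GB) in tape 4; 12 GB remain.
9 tapes × 200 GB = 1800 GB; used 1267 GB; unused 533 GB.

533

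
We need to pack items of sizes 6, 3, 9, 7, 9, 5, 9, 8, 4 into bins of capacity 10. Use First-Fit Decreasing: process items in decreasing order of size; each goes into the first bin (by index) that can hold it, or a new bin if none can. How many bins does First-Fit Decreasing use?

Sorted descending: 9, 9, 9, 8, 7, 6, 5, 4, 3.
Put 9 in bin 1; 1 remain.
Put 9 in bin 2; 1 remain.
Put 9 in bin 3; 1 remain.
Put 8 in bin 4; 2 remain.
Put 7 in bin 5; 3 remain.
Put 6 in bin 6; 4 remain.
Put 5 in bin 7; 5 remain.
Put 4 in bin 6; 0 remain.
Put 3 in bin 5; 0 remain.
Final bins: [9] [9] [9] [8] [7,3] [6,4] [5].

7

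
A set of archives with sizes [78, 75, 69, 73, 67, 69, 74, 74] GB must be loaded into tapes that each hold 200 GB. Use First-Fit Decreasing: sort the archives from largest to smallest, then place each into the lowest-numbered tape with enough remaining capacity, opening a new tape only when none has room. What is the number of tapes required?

4

Sorted descending: 78, 75, 74, 74, 73, 69, 69, 67.
Put 78 GB in tape 1; 122 GB remain.
Put 75 GB in tape 1; 47 GB remain.
Put 74 GB in tape 2; 126 GB remain.
Put 74 GB in tape 2; 52 GB remain.
Put 73 GB in tape 3; 127 GB remain.
Put 69 GB in tape 3; 58 GB remain.
Put 69 GB in tape 4; 131 GB remain.
Put 67 GB in tape 4; 64 GB remain.
Final tapes: [78,75] [74,74] [73,69] [69,67].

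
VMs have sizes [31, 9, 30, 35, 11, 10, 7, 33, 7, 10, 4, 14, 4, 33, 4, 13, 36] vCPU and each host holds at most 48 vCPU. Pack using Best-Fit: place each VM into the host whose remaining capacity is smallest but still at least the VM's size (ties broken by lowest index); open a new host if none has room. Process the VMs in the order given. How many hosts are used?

7

Put 31 vCPU in host 1; 17 vCPU remain.
Put 9 vCPU in host 1; 8 vCPU remain.
Put 30 vCPU in host 2; 18 vCPU remain.
Put 35 vCPU in host 3; 13 vCPU remain.
Put 11 vCPU in host 3; 2 vCPU remain.
Put 10 vCPU in host 2; 8 vCPU remain.
Put 7 vCPU in host 1; 1 vCPU remain.
Put 33 vCPU in host 4; 15 vCPU remain.
Put 7 vCPU in host 2; 1 vCPU remain.
Put 10 vCPU in host 4; 5 vCPU remain.
Put 4 vCPU in host 4; 1 vCPU remain.
Put 14 vCPU in host 5; 34 vCPU remain.
Put 4 vCPU in host 5; 30 vCPU remain.
Put 33 vCPU in host 6; 15 vCPU remain.
Put 4 vCPU in host 6; 11 vCPU remain.
Put 13 vCPU in host 5; 17 vCPU remain.
Put 36 vCPU in host 7; 12 vCPU remain.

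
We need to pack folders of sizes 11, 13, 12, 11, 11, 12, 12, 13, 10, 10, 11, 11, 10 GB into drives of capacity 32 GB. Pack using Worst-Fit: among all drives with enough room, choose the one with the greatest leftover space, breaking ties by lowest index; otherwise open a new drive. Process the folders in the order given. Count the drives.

11 GB → drive 1 (remaining 21 GB)
13 GB → drive 1 (remaining 8 GB)
12 GB → drive 2 (remaining 20 GB)
11 GB → drive 2 (remaining 9 GB)
11 GB → drive 3 (remaining 21 GB)
12 GB → drive 3 (remaining 9 GB)
12 GB → drive 4 (remaining 20 GB)
13 GB → drive 4 (remaining 7 GB)
10 GB → drive 5 (remaining 22 GB)
10 GB → drive 5 (remaining 12 GB)
11 GB → drive 5 (remaining 1 GB)
11 GB → drive 6 (remaining 21 GB)
10 GB → drive 6 (remaining 11 GB)
Final drives: [11,13] [12,11] [11,12] [12,13] [10,10,11] [11,10].

6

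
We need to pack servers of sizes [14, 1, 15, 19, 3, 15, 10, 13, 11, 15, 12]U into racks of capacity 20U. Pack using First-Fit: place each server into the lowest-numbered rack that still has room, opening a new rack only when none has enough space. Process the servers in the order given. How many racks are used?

9 racks

rack 1: place 14U, 6U left
rack 1: place 1U, 5U left
rack 2: place 15U, 5U left
rack 3: place 19U, 1U left
rack 1: place 3U, 2U left
rack 4: place 15U, 5U left
rack 5: place 10U, 10U left
rack 6: place 13U, 7U left
rack 7: place 11U, 9U left
rack 8: place 15U, 5U left
rack 9: place 12U, 8U left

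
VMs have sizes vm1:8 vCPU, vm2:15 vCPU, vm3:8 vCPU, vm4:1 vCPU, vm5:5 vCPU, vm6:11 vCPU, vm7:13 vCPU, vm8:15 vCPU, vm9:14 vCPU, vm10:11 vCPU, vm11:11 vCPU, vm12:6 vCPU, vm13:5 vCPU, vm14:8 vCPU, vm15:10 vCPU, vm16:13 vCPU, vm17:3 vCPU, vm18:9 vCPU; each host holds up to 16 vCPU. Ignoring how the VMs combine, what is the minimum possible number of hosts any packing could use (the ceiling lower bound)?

11

Total size = 8 + 15 + 8 + 1 + 5 + 11 + 13 + 15 + 14 + 11 + 11 + 6 + 5 + 8 + 10 + 13 + 3 + 9 = 166 vCPU.
⌈166 / 16⌉ = 11.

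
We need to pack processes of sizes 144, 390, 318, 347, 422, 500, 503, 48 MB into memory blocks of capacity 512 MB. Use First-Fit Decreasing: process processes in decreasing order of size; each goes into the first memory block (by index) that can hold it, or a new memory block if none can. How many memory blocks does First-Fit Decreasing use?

6 memory blocks

Sorted descending: 503, 500, 422, 390, 347, 318, 144, 48.
Put 503 MB in memory block 1; 9 MB remain.
Put 500 MB in memory block 2; 12 MB remain.
Put 422 MB in memory block 3; 90 MB remain.
Put 390 MB in memory block 4; 122 MB remain.
Put 347 MB in memory block 5; 165 MB remain.
Put 318 MB in memory block 6; 194 MB remain.
Put 144 MB in memory block 5; 21 MB remain.
Put 48 MB in memory block 3; 42 MB remain.
Final memory blocks: [503] [500] [422,48] [390] [347,144] [318].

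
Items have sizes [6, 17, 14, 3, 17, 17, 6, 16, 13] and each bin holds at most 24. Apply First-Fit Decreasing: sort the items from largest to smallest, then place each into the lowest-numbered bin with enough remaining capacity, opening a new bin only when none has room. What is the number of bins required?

6 bins

Sorted descending: 17, 17, 17, 16, 14, 13, 6, 6, 3.
Put 17 in bin 1; 7 remain.
Put 17 in bin 2; 7 remain.
Put 17 in bin 3; 7 remain.
Put 16 in bin 4; 8 remain.
Put 14 in bin 5; 10 remain.
Put 13 in bin 6; 11 remain.
Put 6 in bin 1; 1 remain.
Put 6 in bin 2; 1 remain.
Put 3 in bin 3; 4 remain.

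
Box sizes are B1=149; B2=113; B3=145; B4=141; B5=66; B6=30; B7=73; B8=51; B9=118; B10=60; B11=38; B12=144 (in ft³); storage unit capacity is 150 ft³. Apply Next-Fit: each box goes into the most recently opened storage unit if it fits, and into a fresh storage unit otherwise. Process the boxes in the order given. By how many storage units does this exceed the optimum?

1

Next-Fit: [149] [113] [145] [141] [66,30] [73,51] [118] [60,38] [144] → 9 storage units.
Total size 1128 ft³; any packing needs at least ⌈1128/150⌉ = 8 storage units.
An optimal packing achieves that bound: [149] [145] [144] [141] [118,30] [113] [73,66] [60,51,38] → 8 storage units.
Excess: 9 − 8 = 1.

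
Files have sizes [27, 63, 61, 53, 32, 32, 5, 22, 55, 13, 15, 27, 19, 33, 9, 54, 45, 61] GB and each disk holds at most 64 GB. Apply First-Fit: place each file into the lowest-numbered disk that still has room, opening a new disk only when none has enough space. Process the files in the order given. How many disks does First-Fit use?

Put 27 GB in disk 1; 37 GB remain.
Put 63 GB in disk 2; 1 GB remain.
Put 61 GB in disk 3; 3 GB remain.
Put 53 GB in disk 4; 11 GB remain.
Put 32 GB in disk 1; 5 GB remain.
Put 32 GB in disk 5; 32 GB remain.
Put 5 GB in disk 1; 0 GB remain.
Put 22 GB in disk 5; 10 GB remain.
Put 55 GB in disk 6; 9 GB remain.
Put 13 GB in disk 7; 51 GB remain.
Put 15 GB in disk 7; 36 GB remain.
Put 27 GB in disk 7; 9 GB remain.
Put 19 GB in disk 8; 45 GB remain.
Put 33 GB in disk 8; 12 GB remain.
Put 9 GB in disk 4; 2 GB remain.
Put 54 GB in disk 9; 10 GB remain.
Put 45 GB in disk 10; 19 GB remain.
Put 61 GB in disk 11; 3 GB remain.

11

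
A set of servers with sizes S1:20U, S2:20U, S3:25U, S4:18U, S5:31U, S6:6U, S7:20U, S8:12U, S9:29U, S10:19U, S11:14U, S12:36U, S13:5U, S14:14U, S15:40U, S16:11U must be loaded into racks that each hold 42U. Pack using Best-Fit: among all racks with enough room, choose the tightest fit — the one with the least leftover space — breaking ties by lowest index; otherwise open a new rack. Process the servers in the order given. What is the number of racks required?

rack 1: place S1 (20U), 22U left
rack 1: place S2 (20U), 2U left
rack 2: place S3 (25U), 17U left
rack 3: place S4 (18U), 24U left
rack 4: place S5 (31U), 11U left
rack 4: place S6 (6U), 5U left
rack 3: place S7 (20U), 4U left
rack 2: place S8 (12U), 5U left
rack 5: place S9 (29U), 13U left
rack 6: place S10 (19U), 23U left
rack 6: place S11 (14U), 9U left
rack 7: place S12 (36U), 6U left
rack 2: place S13 (5U), 0U left
rack 8: place S14 (14U), 28U left
rack 9: place S15 (40U), 2U left
rack 5: place S16 (11U), 2U left

9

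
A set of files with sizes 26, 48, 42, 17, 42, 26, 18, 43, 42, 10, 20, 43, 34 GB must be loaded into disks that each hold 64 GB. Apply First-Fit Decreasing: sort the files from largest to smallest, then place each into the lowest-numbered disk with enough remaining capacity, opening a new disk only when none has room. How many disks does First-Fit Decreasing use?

8 disks

Sorted descending: 48, 43, 43, 42, 42, 42, 34, 26, 26, 20, 18, 17, 10.
48 GB → disk 1 (remaining 16 GB)
43 GB → disk 2 (remaining 21 GB)
43 GB → disk 3 (remaining 21 GB)
42 GB → disk 4 (remaining 22 GB)
42 GB → disk 5 (remaining 22 GB)
42 GB → disk 6 (remaining 22 GB)
34 GB → disk 7 (remaining 30 GB)
26 GB → disk 7 (remaining 4 GB)
26 GB → disk 8 (remaining 38 GB)
20 GB → disk 2 (remaining 1 GB)
18 GB → disk 3 (remaining 3 GB)
17 GB → disk 4 (remaining 5 GB)
10 GB → disk 1 (remaining 6 GB)
Final disks: [48,10] [43,20] [43,18] [42,17] [42] [42] [34,26] [26].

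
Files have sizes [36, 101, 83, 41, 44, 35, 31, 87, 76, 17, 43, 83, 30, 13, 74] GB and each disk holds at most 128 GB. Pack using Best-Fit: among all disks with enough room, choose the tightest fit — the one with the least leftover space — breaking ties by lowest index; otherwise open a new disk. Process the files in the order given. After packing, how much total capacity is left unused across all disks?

102

disk 1: place 36 GB, 92 GB left
disk 2: place 101 GB, 27 GB left
disk 1: place 83 GB, 9 GB left
disk 3: place 41 GB, 87 GB left
disk 3: place 44 GB, 43 GB left
disk 3: place 35 GB, 8 GB left
disk 4: place 31 GB, 97 GB left
disk 4: place 87 GB, 10 GB left
disk 5: place 76 GB, 52 GB left
disk 2: place 17 GB, 10 GB left
disk 5: place 43 GB, 9 GB left
disk 6: place 83 GB, 45 GB left
disk 6: place 30 GB, 15 GB left
disk 6: place 13 GB, 2 GB left
disk 7: place 74 GB, 54 GB left
7 disks × 128 GB = 896 GB; used 794 GB; unused 102 GB.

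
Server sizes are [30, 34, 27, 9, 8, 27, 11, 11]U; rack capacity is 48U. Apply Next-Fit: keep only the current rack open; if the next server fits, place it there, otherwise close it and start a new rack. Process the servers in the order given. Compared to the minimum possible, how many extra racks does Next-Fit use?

1

Next-Fit: [30] [34] [27,9,8] [27,11] [11] → 5 racks.
Total size 157U; any packing needs at least ⌈157/48⌉ = 4 racks.
An optimal packing achieves that bound: [34,11] [30,11] [27,9,8] [27] → 4 racks.
Excess: 5 − 4 = 1.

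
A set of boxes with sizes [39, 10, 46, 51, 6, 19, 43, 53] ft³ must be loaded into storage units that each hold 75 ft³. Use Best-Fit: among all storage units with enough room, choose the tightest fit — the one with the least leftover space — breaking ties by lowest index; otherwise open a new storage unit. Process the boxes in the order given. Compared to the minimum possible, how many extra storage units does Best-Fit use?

0

Best-Fit: [39,10,19] [46] [51,6] [43] [53] → 5 storage units.
5 boxes exceed 37.5 ft³ (half the capacity), and no two of those can share a storage unit, so at least 5 storage units are needed.
So 5 is already optimal.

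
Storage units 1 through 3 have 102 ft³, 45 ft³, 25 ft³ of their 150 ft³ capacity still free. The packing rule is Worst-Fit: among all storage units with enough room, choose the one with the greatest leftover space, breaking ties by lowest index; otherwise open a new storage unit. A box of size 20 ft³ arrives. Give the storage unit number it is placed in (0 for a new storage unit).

Storage units with room: storage unit 1 (102 ft³), storage unit 2 (45 ft³), storage unit 3 (25 ft³).
Most room is storage unit 1 with 102 ft³ free.

1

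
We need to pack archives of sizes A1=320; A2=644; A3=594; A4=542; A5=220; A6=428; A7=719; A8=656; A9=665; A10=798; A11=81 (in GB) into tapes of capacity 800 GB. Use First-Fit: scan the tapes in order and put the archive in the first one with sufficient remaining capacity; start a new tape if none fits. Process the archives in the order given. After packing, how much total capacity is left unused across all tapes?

1533

Put A1 (320 GB) in tape 1; 480 GB remain.
Put A2 (644 GB) in tape 2; 156 GB remain.
Put A3 (594 GB) in tape 3; 206 GB remain.
Put A4 (542 GB) in tape 4; 258 GB remain.
Put A5 (220 GB) in tape 1; 260 GB remain.
Put A6 (428 GB) in tape 5; 372 GB remain.
Put A7 (719 GB) in tape 6; 81 GB remain.
Put A8 (656 GB) in tape 7; 144 GB remain.
Put A9 (665 GB) in tape 8; 135 GB remain.
Put A10 (798 GB) in tape 9; 2 GB remain.
Put A11 (81 GB) in tape 1; 179 GB remain.
9 tapes × 800 GB = 7200 GB; used 5667 GB; unused 1533 GB.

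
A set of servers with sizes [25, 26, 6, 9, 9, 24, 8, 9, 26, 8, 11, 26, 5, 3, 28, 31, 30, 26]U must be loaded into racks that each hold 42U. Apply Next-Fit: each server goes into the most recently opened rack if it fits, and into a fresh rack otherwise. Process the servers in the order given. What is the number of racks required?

10 racks

rack 1: place 25U, 17U left
rack 2: place 26U, 16U left
rack 2: place 6U, 10U left
rack 2: place 9U, 1U left
rack 3: place 9U, 33U left
rack 3: place 24U, 9U left
rack 3: place 8U, 1U left
rack 4: place 9U, 33U left
rack 4: place 26U, 7U left
rack 5: place 8U, 34U left
rack 5: place 11U, 23U left
rack 6: place 26U, 16U left
rack 6: place 5U, 11U left
rack 6: place 3U, 8U left
rack 7: place 28U, 14U left
rack 8: place 31U, 11U left
rack 9: place 30U, 12U left
rack 10: place 26U, 16U left
Final racks: [25] [26,6,9] [9,24,8] [9,26] [8,11] [26,5,3] [28] [31] [30] [26].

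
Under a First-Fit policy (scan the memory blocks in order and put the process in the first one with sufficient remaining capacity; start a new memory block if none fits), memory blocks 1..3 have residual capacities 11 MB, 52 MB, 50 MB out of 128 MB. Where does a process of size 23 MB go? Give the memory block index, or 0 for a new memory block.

2

Memory blocks with room: memory block 2 (52 MB), memory block 3 (50 MB).
The first with room is memory block 2.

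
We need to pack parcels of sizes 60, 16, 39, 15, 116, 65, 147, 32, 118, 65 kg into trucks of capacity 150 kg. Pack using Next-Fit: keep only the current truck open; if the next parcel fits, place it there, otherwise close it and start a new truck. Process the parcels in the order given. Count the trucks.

60 kg → truck 1 (remaining 90 kg)
16 kg → truck 1 (remaining 74 kg)
39 kg → truck 1 (remaining 35 kg)
15 kg → truck 1 (remaining 20 kg)
116 kg → truck 2 (remaining 34 kg)
65 kg → truck 3 (remaining 85 kg)
147 kg → truck 4 (remaining 3 kg)
32 kg → truck 5 (remaining 118 kg)
118 kg → truck 5 (remaining 0 kg)
65 kg → truck 6 (remaining 85 kg)

6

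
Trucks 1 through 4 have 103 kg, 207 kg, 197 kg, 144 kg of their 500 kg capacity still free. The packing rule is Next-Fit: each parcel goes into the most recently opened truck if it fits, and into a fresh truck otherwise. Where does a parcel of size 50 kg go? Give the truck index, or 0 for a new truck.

4

Next-Fit only looks at truck 4, which has 144 kg free.
50 kg fits there.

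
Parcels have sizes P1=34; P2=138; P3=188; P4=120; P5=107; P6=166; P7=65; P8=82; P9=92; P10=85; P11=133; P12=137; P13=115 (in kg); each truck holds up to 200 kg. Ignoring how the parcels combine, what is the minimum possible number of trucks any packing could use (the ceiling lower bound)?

Total size = 34 + 138 + 188 + 120 + 107 + 166 + 65 + 82 + 92 + 85 + 133 + 137 + 115 = 1462 kg.
⌈1462 / 200⌉ = 8.

8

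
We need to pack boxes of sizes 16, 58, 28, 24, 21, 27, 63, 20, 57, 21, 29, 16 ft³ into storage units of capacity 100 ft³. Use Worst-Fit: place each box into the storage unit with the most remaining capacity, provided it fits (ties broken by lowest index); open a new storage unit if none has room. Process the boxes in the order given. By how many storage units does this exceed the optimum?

Worst-Fit: [16,58] [28,24,21,27] [63,20] [57,21] [29,16] → 5 storage units.
Total size 380 ft³; any packing needs at least ⌈380/100⌉ = 4 storage units.
An optimal packing achieves that bound: [63,29] [58,24,16] [57,27,16] [28,21,21,20] → 4 storage units.
Excess: 5 − 4 = 1.

1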